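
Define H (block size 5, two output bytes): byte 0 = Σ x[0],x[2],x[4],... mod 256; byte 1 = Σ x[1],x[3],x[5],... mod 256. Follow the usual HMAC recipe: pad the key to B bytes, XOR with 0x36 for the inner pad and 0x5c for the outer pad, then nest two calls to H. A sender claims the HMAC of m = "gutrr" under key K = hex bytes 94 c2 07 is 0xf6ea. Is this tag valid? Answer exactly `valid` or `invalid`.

valid

Key hex bytes 94 c2 07 is 3 bytes ≤ B = 5; zero-pad to 5 bytes: K' = 94 c2 07 00 00.
K' ⊕ ipad = a2 f4 31 36 36; K' ⊕ opad = c8 9e 5b 5c 5c.
Inner hash: even-index sum = 496 mod 256 = 240; odd-index sum = 631 mod 256 = 119 → f0 77.
Outer hash (recomputed tag): even-index sum = 502 mod 256 = 246; odd-index sum = 490 mod 256 = 234 → f6 ea.
Recomputed tag = f6ea; claimed = f6ea → match.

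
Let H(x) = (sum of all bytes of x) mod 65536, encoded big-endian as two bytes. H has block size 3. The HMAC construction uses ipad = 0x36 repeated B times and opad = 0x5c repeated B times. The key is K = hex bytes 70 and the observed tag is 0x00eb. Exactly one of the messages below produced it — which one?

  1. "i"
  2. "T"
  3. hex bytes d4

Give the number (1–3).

2

Key hex bytes 70 is 1 byte ≤ B = 3; zero-pad to 3 bytes: K' = 70 00 00.
K' ⊕ ipad = 46 36 36; K' ⊕ opad = 2c 5c 5c.
m1: inner = H(46 36 36 69) = 01 1b; tag = H(2c 5c 5c 01 1b) = 0100
m2: inner = H(46 36 36 54) = 01 06; tag = H(2c 5c 5c 01 06) = 00eb ← matches
m3: inner = H(46 36 36 d4) = 01 86; tag = H(2c 5c 5c 01 86) = 016b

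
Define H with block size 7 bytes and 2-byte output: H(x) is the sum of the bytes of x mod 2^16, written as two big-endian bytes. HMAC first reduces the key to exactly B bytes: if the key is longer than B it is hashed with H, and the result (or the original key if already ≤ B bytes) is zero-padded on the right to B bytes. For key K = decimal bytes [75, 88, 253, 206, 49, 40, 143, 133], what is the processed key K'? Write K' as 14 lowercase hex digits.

|K| = 8 > B = 7, so first hash the key.
H(K): sum = 75+88+253+206+49+40+143+133 = 987 → 03 db.
Zero-pad H(K) = 03 db to 7 bytes: K' = 03 db 00 00 00 00 00.

03db0000000000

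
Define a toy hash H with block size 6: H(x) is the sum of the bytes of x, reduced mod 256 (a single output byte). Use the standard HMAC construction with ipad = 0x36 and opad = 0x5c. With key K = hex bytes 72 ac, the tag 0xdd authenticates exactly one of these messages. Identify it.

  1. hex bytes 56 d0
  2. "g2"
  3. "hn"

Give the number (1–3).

Key hex bytes 72 ac is 2 bytes ≤ B = 6; zero-pad to 6 bytes: K' = 72 ac 00 00 00 00.
K' ⊕ ipad = 44 9a 36 36 36 36; K' ⊕ opad = 2e f0 5c 5c 5c 5c.
m1: inner = H(44 9a 36 36 36 36 56 d0) = dc; tag = H(2e f0 5c 5c 5c 5c dc) = 6a
m2: inner = H(44 9a 36 36 36 36 67 32) = 4f; tag = H(2e f0 5c 5c 5c 5c 4f) = dd ← matches
m3: inner = H(44 9a 36 36 36 36 68 6e) = 8c; tag = H(2e f0 5c 5c 5c 5c 8c) = 1a

2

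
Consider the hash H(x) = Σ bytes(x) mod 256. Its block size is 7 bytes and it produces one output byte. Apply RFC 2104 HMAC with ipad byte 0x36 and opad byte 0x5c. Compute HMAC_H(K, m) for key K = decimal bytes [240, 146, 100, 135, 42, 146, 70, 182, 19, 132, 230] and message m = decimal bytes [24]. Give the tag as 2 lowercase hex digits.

16

Key decimal bytes [240, 146, 100, 135, 42, 146, 70, 182, 19, 132, 230] = f0 92 64 87 2a 92 46 b6 13 84 e6 is 11 bytes > B = 7, so hash it first: H(key) = a2, then zero-pad to 7 bytes: K' = a2 00 00 00 00 00 00.
K' ⊕ ipad = 94 36 36 36 36 36 36.  K' ⊕ opad = fe 5c 5c 5c 5c 5c 5c.
Inner input = (K'⊕ipad) ∥ m = 94 36 36 36 36 36 36 ∥ 18.
Inner hash: sum = 148+54+54+54+54+54+54+24 = 496; mod 256 = 240 → f0.
Outer input = (K'⊕opad) ∥ inner = fe 5c 5c 5c 5c 5c 5c ∥ f0.
Outer hash (tag): sum = 254+92+92+92+92+92+92+240 = 1046; mod 256 = 22 → 16.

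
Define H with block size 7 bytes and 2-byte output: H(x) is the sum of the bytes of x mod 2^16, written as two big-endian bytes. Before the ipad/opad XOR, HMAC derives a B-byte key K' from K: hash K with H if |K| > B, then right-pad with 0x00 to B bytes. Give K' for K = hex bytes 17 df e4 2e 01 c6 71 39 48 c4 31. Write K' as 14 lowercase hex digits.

|K| = 11 > B = 7, so first hash the key.
H(K): sum = 23+223+228+46+1+198+113+57+72+196+49 = 1206 → 04 b6.
Zero-pad H(K) = 04 b6 to 7 bytes: K' = 04 b6 00 00 00 00 00.

04b60000000000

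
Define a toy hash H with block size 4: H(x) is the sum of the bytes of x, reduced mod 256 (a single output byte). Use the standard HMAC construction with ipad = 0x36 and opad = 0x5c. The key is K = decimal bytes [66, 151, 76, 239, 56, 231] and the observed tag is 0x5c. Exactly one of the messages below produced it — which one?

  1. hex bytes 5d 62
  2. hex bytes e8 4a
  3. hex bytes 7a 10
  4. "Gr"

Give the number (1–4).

2

Key decimal bytes [66, 151, 76, 239, 56, 231] = 42 97 4c ef 38 e7 is 6 bytes > B = 4, so hash it first: H(key) = 33, then zero-pad to 4 bytes: K' = 33 00 00 00.
K' ⊕ ipad = 05 36 36 36; K' ⊕ opad = 6f 5c 5c 5c.
m1: inner = H(05 36 36 36 5d 62) = 66; tag = H(6f 5c 5c 5c 66) = e9
m2: inner = H(05 36 36 36 e8 4a) = d9; tag = H(6f 5c 5c 5c d9) = 5c ← matches
m3: inner = H(05 36 36 36 7a 10) = 31; tag = H(6f 5c 5c 5c 31) = b4
m4: inner = H(05 36 36 36 47 72) = 60; tag = H(6f 5c 5c 5c 60) = e3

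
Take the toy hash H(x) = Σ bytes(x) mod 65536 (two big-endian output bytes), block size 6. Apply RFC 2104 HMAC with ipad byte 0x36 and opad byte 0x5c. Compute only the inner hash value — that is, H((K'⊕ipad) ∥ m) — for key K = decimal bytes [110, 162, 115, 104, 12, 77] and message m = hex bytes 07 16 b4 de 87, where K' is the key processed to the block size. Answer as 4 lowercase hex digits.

047a

Key decimal bytes [110, 162, 115, 104, 12, 77] = 6e a2 73 68 0c 4d is exactly B = 6 bytes: K' = 6e a2 73 68 0c 4d.
K' ⊕ ipad = 58 94 45 5e 3a 7b.
Inner input = 58 94 45 5e 3a 7b ∥ 07 16 b4 de 87.
Inner hash: sum = 88+148+69+94+58+123+7+22+180+222+135 = 1146 → 04 7a.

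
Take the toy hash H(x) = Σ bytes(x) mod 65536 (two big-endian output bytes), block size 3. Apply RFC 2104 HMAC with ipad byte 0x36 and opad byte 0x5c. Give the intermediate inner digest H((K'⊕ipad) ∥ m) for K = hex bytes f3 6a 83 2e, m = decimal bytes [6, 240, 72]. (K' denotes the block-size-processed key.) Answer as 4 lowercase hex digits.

Key hex bytes f3 6a 83 2e is 4 bytes > B = 3, so hash it first: H(key) = 02 0e, then zero-pad to 3 bytes: K' = 02 0e 00.
K' ⊕ ipad = 34 38 36.
Inner input = 34 38 36 ∥ 06 f0 48.
Inner hash: sum = 52+56+54+6+240+72 = 480 → 01 e0.

01e0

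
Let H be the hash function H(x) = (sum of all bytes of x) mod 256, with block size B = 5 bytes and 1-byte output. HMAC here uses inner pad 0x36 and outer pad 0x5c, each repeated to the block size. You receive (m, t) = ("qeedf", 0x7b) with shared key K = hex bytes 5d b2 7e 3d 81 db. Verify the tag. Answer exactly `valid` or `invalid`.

Key hex bytes 5d b2 7e 3d 81 db is 6 bytes > B = 5, so hash it first: H(key) = 26, then zero-pad to 5 bytes: K' = 26 00 00 00 00.
K' ⊕ ipad = 10 36 36 36 36; K' ⊕ opad = 7a 5c 5c 5c 5c.
Inner hash: sum = 16+54+54+54+54+113+101+101+100+102 = 749; mod 256 = 237 → ed.
Outer hash (recomputed tag): sum = 122+92+92+92+92+237 = 727; mod 256 = 215 → d7.
Recomputed tag = d7; claimed = 7b → mismatch.

invalid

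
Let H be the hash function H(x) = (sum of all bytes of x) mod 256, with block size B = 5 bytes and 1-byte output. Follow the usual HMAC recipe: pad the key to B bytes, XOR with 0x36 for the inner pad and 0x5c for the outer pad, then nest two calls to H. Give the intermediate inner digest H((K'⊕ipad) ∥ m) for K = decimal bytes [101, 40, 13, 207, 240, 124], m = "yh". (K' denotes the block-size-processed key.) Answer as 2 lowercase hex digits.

Key decimal bytes [101, 40, 13, 207, 240, 124] = 65 28 0d cf f0 7c is 6 bytes > B = 5, so hash it first: H(key) = d5, then zero-pad to 5 bytes: K' = d5 00 00 00 00.
K' ⊕ ipad = e3 36 36 36 36.
Inner input = e3 36 36 36 36 ∥ 79 68.
Inner hash: sum = 227+54+54+54+54+121+104 = 668; mod 256 = 156 → 9c.

9c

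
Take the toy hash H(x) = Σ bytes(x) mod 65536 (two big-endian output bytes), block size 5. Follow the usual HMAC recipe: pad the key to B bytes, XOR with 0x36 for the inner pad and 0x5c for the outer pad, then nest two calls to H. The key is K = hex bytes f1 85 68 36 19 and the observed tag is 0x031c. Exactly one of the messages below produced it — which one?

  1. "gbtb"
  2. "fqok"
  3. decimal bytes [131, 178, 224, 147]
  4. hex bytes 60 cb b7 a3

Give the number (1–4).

Key hex bytes f1 85 68 36 19 is exactly B = 5 bytes: K' = f1 85 68 36 19.
K' ⊕ ipad = c7 b3 5e 00 2f; K' ⊕ opad = ad d9 34 6a 45.
m1: inner = H(c7 b3 5e 00 2f 67 62 74 62) = 03 a6; tag = H(ad d9 34 6a 45 03 a6) = 0312
m2: inner = H(c7 b3 5e 00 2f 66 71 6f 6b) = 03 b8; tag = H(ad d9 34 6a 45 03 b8) = 0324
m3: inner = H(c7 b3 5e 00 2f 83 b2 e0 93) = 04 af; tag = H(ad d9 34 6a 45 04 af) = 031c ← matches
m4: inner = H(c7 b3 5e 00 2f 60 cb b7 a3) = 04 8c; tag = H(ad d9 34 6a 45 04 8c) = 02f9

3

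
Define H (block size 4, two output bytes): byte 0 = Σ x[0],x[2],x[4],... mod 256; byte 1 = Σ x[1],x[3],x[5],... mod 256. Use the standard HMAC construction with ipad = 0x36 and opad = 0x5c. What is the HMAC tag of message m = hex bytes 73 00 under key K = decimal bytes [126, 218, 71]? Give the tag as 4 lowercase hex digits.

Key decimal bytes [126, 218, 71] = 7e da 47 is 3 bytes ≤ B = 4; zero-pad to 4 bytes: K' = 7e da 47 00.
K' ⊕ ipad = 48 ec 71 36.  K' ⊕ opad = 22 86 1b 5c.
Inner input = (K'⊕ipad) ∥ m = 48 ec 71 36 ∥ 73 00.
Inner hash: even-index sum = 300 mod 256 = 44; odd-index sum = 290 mod 256 = 34 → 2c 22.
Outer input = (K'⊕opad) ∥ inner = 22 86 1b 5c ∥ 2c 22.
Outer hash (tag): even-index sum = 105 mod 256 = 105; odd-index sum = 260 mod 256 = 4 → 69 04.

6904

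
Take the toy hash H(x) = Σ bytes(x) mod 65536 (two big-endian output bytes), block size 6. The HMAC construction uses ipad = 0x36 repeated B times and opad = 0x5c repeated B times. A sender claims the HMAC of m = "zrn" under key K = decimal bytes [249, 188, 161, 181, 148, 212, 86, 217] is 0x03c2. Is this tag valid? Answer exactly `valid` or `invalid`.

valid

Key decimal bytes [249, 188, 161, 181, 148, 212, 86, 217] = f9 bc a1 b5 94 d4 56 d9 is 8 bytes > B = 6, so hash it first: H(key) = 05 a2, then zero-pad to 6 bytes: K' = 05 a2 00 00 00 00.
K' ⊕ ipad = 33 94 36 36 36 36; K' ⊕ opad = 59 fe 5c 5c 5c 5c.
Inner hash: sum = 51+148+54+54+54+54+122+114+110 = 761 → 02 f9.
Outer hash (recomputed tag): sum = 89+254+92+92+92+92+2+249 = 962 → 03 c2.
Recomputed tag = 03c2; claimed = 03c2 → match.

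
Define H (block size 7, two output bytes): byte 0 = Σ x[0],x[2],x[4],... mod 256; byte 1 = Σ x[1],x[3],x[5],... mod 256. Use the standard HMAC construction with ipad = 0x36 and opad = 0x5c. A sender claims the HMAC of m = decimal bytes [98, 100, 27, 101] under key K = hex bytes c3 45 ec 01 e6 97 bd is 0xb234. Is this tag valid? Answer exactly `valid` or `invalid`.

valid

Key hex bytes c3 45 ec 01 e6 97 bd is exactly B = 7 bytes: K' = c3 45 ec 01 e6 97 bd.
K' ⊕ ipad = f5 73 da 37 d0 a1 8b; K' ⊕ opad = 9f 19 b0 5d ba cb e1.
Inner hash: even-index sum = 1011 mod 256 = 243; odd-index sum = 456 mod 256 = 200 → f3 c8.
Outer hash (recomputed tag): even-index sum = 946 mod 256 = 178; odd-index sum = 564 mod 256 = 52 → b2 34.
Recomputed tag = b234; claimed = b234 → match.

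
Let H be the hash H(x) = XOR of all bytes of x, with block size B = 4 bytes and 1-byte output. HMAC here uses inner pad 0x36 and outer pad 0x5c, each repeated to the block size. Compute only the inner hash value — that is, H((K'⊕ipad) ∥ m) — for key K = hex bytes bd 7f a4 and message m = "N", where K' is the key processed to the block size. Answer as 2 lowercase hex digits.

Key hex bytes bd 7f a4 is 3 bytes ≤ B = 4; zero-pad to 4 bytes: K' = bd 7f a4 00.
K' ⊕ ipad = 8b 49 92 36.
Inner input = 8b 49 92 36 ∥ 4e.
Inner hash: XOR 8b⊕49⊕92⊕36⊕4e = 28.

28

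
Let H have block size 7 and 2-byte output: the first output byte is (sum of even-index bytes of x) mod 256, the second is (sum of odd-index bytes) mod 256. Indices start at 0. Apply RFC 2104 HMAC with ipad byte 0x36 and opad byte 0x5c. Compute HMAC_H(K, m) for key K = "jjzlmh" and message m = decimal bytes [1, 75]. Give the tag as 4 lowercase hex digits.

Key "jjzlmh" = 6a 6a 7a 6c 6d 68 is 6 bytes ≤ B = 7; zero-pad to 7 bytes: K' = 6a 6a 7a 6c 6d 68 00.
K' ⊕ ipad = 5c 5c 4c 5a 5b 5e 36.  K' ⊕ opad = 36 36 26 30 31 34 5c.
Inner input = (K'⊕ipad) ∥ m = 5c 5c 4c 5a 5b 5e 36 ∥ 01 4b.
Inner hash: even-index sum = 388 mod 256 = 132; odd-index sum = 277 mod 256 = 21 → 84 15.
Outer input = (K'⊕opad) ∥ inner = 36 36 26 30 31 34 5c ∥ 84 15.
Outer hash (tag): even-index sum = 254 mod 256 = 254; odd-index sum = 286 mod 256 = 30 → fe 1e.

fe1e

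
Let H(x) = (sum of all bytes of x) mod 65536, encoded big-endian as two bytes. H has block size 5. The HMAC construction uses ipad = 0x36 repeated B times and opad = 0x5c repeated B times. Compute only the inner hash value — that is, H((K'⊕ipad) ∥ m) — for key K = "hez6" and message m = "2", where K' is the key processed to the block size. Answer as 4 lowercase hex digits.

Key "hez6" = 68 65 7a 36 is 4 bytes ≤ B = 5; zero-pad to 5 bytes: K' = 68 65 7a 36 00.
K' ⊕ ipad = 5e 53 4c 00 36.
Inner input = 5e 53 4c 00 36 ∥ 32.
Inner hash: sum = 94+83+76+0+54+50 = 357 → 01 65.

0165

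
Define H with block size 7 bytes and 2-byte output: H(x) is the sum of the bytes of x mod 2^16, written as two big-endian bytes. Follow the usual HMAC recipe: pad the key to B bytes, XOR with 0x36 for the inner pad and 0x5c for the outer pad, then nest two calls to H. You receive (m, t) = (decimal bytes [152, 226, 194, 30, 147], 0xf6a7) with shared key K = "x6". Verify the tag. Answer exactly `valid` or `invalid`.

Key "x6" = 78 36 is 2 bytes ≤ B = 7; zero-pad to 7 bytes: K' = 78 36 00 00 00 00 00.
K' ⊕ ipad = 4e 00 36 36 36 36 36; K' ⊕ opad = 24 6a 5c 5c 5c 5c 5c.
Inner hash: sum = 78+0+54+54+54+54+54+152+226+194+30+147 = 1097 → 04 49.
Outer hash (recomputed tag): sum = 36+106+92+92+92+92+92+4+73 = 679 → 02 a7.
Recomputed tag = 02a7; claimed = f6a7 → mismatch.

invalid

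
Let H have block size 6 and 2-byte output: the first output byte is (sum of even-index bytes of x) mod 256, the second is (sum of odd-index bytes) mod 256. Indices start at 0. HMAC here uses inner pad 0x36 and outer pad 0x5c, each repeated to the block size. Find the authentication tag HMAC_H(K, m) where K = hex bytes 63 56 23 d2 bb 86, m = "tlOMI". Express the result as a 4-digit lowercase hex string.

a81f

Key hex bytes 63 56 23 d2 bb 86 is exactly B = 6 bytes: K' = 63 56 23 d2 bb 86.
K' ⊕ ipad = 55 60 15 e4 8d b0.  K' ⊕ opad = 3f 0a 7f 8e e7 da.
Inner input = (K'⊕ipad) ∥ m = 55 60 15 e4 8d b0 ∥ 74 6c 4f 4d 49.
Inner hash: even-index sum = 515 mod 256 = 3; odd-index sum = 685 mod 256 = 173 → 03 ad.
Outer input = (K'⊕opad) ∥ inner = 3f 0a 7f 8e e7 da ∥ 03 ad.
Outer hash (tag): even-index sum = 424 mod 256 = 168; odd-index sum = 543 mod 256 = 31 → a8 1f.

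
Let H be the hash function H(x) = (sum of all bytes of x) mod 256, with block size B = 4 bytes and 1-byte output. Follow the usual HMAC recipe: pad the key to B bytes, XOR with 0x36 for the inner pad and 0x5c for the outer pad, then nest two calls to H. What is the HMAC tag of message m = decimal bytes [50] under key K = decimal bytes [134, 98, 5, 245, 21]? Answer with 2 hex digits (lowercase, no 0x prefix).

Key decimal bytes [134, 98, 5, 245, 21] = 86 62 05 f5 15 is 5 bytes > B = 4, so hash it first: H(key) = f7, then zero-pad to 4 bytes: K' = f7 00 00 00.
K' ⊕ ipad = c1 36 36 36.  K' ⊕ opad = ab 5c 5c 5c.
Inner input = (K'⊕ipad) ∥ m = c1 36 36 36 ∥ 32.
Inner hash: sum = 193+54+54+54+50 = 405; mod 256 = 149 → 95.
Outer input = (K'⊕opad) ∥ inner = ab 5c 5c 5c ∥ 95.
Outer hash (tag): sum = 171+92+92+92+149 = 596; mod 256 = 84 → 54.

54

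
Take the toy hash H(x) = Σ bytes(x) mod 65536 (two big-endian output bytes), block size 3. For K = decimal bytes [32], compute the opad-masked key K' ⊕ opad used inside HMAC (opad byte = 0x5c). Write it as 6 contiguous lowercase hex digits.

7c5c5c

Key decimal bytes [32] = 20 is 1 byte ≤ B = 3; zero-pad to 3 bytes: K' = 20 00 00.
XOR each byte with 0x5c: 20⊕5c=7c, 00⊕5c=5c, 00⊕5c=5c.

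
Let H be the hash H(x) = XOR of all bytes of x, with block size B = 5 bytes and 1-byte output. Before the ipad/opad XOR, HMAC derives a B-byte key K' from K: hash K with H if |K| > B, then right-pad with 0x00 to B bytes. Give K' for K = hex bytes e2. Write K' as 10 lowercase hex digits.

Key hex bytes e2 is 1 byte ≤ B = 5; zero-pad to 5 bytes: K' = e2 00 00 00 00.

e200000000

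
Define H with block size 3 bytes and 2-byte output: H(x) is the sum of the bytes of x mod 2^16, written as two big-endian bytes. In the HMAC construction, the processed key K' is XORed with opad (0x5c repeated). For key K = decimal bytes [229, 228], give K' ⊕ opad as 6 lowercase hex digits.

b9b85c

Key decimal bytes [229, 228] = e5 e4 is 2 bytes ≤ B = 3; zero-pad to 3 bytes: K' = e5 e4 00.
XOR each byte with 0x5c: e5⊕5c=b9, e4⊕5c=b8, 00⊕5c=5c.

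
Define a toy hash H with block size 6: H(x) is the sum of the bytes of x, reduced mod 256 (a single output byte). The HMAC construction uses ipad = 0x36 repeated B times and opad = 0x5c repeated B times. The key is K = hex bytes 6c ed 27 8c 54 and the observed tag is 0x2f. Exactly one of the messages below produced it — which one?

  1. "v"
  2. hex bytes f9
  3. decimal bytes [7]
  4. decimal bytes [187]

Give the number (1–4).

Key hex bytes 6c ed 27 8c 54 is 5 bytes ≤ B = 6; zero-pad to 6 bytes: K' = 6c ed 27 8c 54 00.
K' ⊕ ipad = 5a db 11 ba 62 36; K' ⊕ opad = 30 b1 7b d0 08 5c.
m1: inner = H(5a db 11 ba 62 36 76) = 0e; tag = H(30 b1 7b d0 08 5c 0e) = 9e
m2: inner = H(5a db 11 ba 62 36 f9) = 91; tag = H(30 b1 7b d0 08 5c 91) = 21
m3: inner = H(5a db 11 ba 62 36 07) = 9f; tag = H(30 b1 7b d0 08 5c 9f) = 2f ← matches
m4: inner = H(5a db 11 ba 62 36 bb) = 53; tag = H(30 b1 7b d0 08 5c 53) = e3

3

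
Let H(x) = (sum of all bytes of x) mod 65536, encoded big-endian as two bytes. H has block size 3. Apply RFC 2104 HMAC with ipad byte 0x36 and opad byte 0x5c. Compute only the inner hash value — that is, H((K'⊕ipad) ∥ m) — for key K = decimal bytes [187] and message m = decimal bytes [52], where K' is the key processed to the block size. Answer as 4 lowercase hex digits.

012d

Key decimal bytes [187] = bb is 1 byte ≤ B = 3; zero-pad to 3 bytes: K' = bb 00 00.
K' ⊕ ipad = 8d 36 36.
Inner input = 8d 36 36 ∥ 34.
Inner hash: sum = 141+54+54+52 = 301 → 01 2d.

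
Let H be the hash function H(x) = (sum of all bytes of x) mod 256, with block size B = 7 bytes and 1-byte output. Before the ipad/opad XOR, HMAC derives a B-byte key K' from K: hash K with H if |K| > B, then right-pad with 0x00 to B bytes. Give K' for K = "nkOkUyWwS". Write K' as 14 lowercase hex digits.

|K| = 9 > B = 7, so first hash the key.
H(K): sum = 110+107+79+107+85+121+87+119+83 = 898; mod 256 = 130 → 82.
Zero-pad H(K) = 82 to 7 bytes: K' = 82 00 00 00 00 00 00.

82000000000000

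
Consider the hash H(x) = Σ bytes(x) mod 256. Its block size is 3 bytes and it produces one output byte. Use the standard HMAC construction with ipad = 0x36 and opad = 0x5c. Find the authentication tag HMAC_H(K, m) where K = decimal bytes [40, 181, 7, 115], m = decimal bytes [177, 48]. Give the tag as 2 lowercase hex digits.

71

Key decimal bytes [40, 181, 7, 115] = 28 b5 07 73 is 4 bytes > B = 3, so hash it first: H(key) = 57, then zero-pad to 3 bytes: K' = 57 00 00.
K' ⊕ ipad = 61 36 36.  K' ⊕ opad = 0b 5c 5c.
Inner input = (K'⊕ipad) ∥ m = 61 36 36 ∥ b1 30.
Inner hash: sum = 97+54+54+177+48 = 430; mod 256 = 174 → ae.
Outer input = (K'⊕opad) ∥ inner = 0b 5c 5c ∥ ae.
Outer hash (tag): sum = 11+92+92+174 = 369; mod 256 = 113 → 71.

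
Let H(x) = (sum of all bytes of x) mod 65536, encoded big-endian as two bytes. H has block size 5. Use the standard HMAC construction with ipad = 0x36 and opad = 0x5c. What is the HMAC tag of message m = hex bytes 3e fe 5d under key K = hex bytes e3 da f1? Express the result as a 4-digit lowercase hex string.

033b

Key hex bytes e3 da f1 is 3 bytes ≤ B = 5; zero-pad to 5 bytes: K' = e3 da f1 00 00.
K' ⊕ ipad = d5 ec c7 36 36.  K' ⊕ opad = bf 86 ad 5c 5c.
Inner input = (K'⊕ipad) ∥ m = d5 ec c7 36 36 ∥ 3e fe 5d.
Inner hash: sum = 213+236+199+54+54+62+254+93 = 1165 → 04 8d.
Outer input = (K'⊕opad) ∥ inner = bf 86 ad 5c 5c ∥ 04 8d.
Outer hash (tag): sum = 191+134+173+92+92+4+141 = 827 → 03 3b.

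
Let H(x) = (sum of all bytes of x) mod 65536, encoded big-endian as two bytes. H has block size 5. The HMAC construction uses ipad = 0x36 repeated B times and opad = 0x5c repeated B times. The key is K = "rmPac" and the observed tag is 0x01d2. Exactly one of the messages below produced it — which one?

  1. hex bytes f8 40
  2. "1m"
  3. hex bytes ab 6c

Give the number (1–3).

1

Key "rmPac" = 72 6d 50 61 63 is exactly B = 5 bytes: K' = 72 6d 50 61 63.
K' ⊕ ipad = 44 5b 66 57 55; K' ⊕ opad = 2e 31 0c 3d 3f.
m1: inner = H(44 5b 66 57 55 f8 40) = 02 e9; tag = H(2e 31 0c 3d 3f 02 e9) = 01d2 ← matches
m2: inner = H(44 5b 66 57 55 31 6d) = 02 4f; tag = H(2e 31 0c 3d 3f 02 4f) = 0138
m3: inner = H(44 5b 66 57 55 ab 6c) = 02 c8; tag = H(2e 31 0c 3d 3f 02 c8) = 01b1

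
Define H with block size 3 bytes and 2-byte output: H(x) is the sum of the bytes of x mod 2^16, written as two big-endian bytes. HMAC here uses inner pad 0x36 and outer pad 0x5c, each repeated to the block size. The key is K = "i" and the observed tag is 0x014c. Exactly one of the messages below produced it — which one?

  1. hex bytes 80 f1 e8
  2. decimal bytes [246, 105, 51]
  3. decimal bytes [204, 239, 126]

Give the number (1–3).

Key "i" = 69 is 1 byte ≤ B = 3; zero-pad to 3 bytes: K' = 69 00 00.
K' ⊕ ipad = 5f 36 36; K' ⊕ opad = 35 5c 5c.
m1: inner = H(5f 36 36 80 f1 e8) = 03 24; tag = H(35 5c 5c 03 24) = 0114
m2: inner = H(5f 36 36 f6 69 33) = 02 5d; tag = H(35 5c 5c 02 5d) = 014c ← matches
m3: inner = H(5f 36 36 cc ef 7e) = 03 04; tag = H(35 5c 5c 03 04) = 00f4

2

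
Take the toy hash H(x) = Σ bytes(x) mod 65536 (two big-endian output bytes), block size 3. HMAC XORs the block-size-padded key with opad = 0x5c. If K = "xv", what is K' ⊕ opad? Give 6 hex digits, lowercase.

242a5c

Key "xv" = 78 76 is 2 bytes ≤ B = 3; zero-pad to 3 bytes: K' = 78 76 00.
XOR each byte with 0x5c: 78⊕5c=24, 76⊕5c=2a, 00⊕5c=5c.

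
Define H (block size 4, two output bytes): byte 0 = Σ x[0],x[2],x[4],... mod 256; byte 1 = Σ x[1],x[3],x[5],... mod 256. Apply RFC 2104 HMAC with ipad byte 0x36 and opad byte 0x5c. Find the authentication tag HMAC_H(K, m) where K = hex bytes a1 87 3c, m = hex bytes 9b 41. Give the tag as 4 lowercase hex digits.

995f

Key hex bytes a1 87 3c is 3 bytes ≤ B = 4; zero-pad to 4 bytes: K' = a1 87 3c 00.
K' ⊕ ipad = 97 b1 0a 36.  K' ⊕ opad = fd db 60 5c.
Inner input = (K'⊕ipad) ∥ m = 97 b1 0a 36 ∥ 9b 41.
Inner hash: even-index sum = 316 mod 256 = 60; odd-index sum = 296 mod 256 = 40 → 3c 28.
Outer input = (K'⊕opad) ∥ inner = fd db 60 5c ∥ 3c 28.
Outer hash (tag): even-index sum = 409 mod 256 = 153; odd-index sum = 351 mod 256 = 95 → 99 5f.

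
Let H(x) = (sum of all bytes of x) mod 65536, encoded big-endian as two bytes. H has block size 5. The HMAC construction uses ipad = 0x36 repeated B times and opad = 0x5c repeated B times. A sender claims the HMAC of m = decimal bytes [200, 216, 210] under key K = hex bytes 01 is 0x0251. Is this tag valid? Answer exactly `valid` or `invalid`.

valid

Key hex bytes 01 is 1 byte ≤ B = 5; zero-pad to 5 bytes: K' = 01 00 00 00 00.
K' ⊕ ipad = 37 36 36 36 36; K' ⊕ opad = 5d 5c 5c 5c 5c.
Inner hash: sum = 55+54+54+54+54+200+216+210 = 897 → 03 81.
Outer hash (recomputed tag): sum = 93+92+92+92+92+3+129 = 593 → 02 51.
Recomputed tag = 0251; claimed = 0251 → match.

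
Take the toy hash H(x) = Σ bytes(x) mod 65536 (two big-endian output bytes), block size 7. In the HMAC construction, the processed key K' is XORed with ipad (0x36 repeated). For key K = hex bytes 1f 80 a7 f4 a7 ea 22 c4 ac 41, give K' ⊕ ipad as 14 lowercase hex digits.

33a83636363636

Key hex bytes 1f 80 a7 f4 a7 ea 22 c4 ac 41 is 10 bytes > B = 7, so hash it first: H(key) = 05 9e, then zero-pad to 7 bytes: K' = 05 9e 00 00 00 00 00.
XOR each byte with 0x36: 05⊕36=33, 9e⊕36=a8, 00⊕36=36, 00⊕36=36, 00⊕36=36, 00⊕36=36, 00⊕36=36.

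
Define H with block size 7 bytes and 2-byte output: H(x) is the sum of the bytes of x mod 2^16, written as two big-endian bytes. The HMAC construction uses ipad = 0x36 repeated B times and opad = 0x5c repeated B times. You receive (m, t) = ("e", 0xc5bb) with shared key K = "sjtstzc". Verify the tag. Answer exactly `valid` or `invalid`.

invalid

Key "sjtstzc" = 73 6a 74 73 74 7a 63 is exactly B = 7 bytes: K' = 73 6a 74 73 74 7a 63.
K' ⊕ ipad = 45 5c 42 45 42 4c 55; K' ⊕ opad = 2f 36 28 2f 28 26 3f.
Inner hash: sum = 69+92+66+69+66+76+85+101 = 624 → 02 70.
Outer hash (recomputed tag): sum = 47+54+40+47+40+38+63+2+112 = 443 → 01 bb.
Recomputed tag = 01bb; claimed = c5bb → mismatch.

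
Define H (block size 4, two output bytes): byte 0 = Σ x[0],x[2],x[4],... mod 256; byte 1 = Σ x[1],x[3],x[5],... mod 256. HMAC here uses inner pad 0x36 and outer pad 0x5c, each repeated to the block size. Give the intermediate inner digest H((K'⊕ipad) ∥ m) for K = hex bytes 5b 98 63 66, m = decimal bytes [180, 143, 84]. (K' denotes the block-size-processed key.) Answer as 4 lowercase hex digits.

Key hex bytes 5b 98 63 66 is exactly B = 4 bytes: K' = 5b 98 63 66.
K' ⊕ ipad = 6d ae 55 50.
Inner input = 6d ae 55 50 ∥ b4 8f 54.
Inner hash: even-index sum = 458 mod 256 = 202; odd-index sum = 397 mod 256 = 141 → ca 8d.

ca8d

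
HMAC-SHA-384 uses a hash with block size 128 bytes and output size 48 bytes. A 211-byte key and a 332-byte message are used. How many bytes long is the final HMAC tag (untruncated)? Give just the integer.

The tag is one SHA-384 digest: 48 bytes.

48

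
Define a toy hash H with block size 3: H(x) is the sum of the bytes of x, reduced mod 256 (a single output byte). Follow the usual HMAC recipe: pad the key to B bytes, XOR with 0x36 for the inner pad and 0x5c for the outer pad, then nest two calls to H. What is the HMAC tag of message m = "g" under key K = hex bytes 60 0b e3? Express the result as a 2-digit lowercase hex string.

21

Key hex bytes 60 0b e3 is exactly B = 3 bytes: K' = 60 0b e3.
K' ⊕ ipad = 56 3d d5.  K' ⊕ opad = 3c 57 bf.
Inner input = (K'⊕ipad) ∥ m = 56 3d d5 ∥ 67.
Inner hash: sum = 86+61+213+103 = 463; mod 256 = 207 → cf.
Outer input = (K'⊕opad) ∥ inner = 3c 57 bf ∥ cf.
Outer hash (tag): sum = 60+87+191+207 = 545; mod 256 = 33 → 21.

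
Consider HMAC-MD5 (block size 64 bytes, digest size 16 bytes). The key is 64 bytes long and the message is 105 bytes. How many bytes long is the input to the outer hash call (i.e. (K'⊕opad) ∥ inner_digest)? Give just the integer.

Key is 64 ≤ 64 bytes, zero-padded: |K'| = 64.
Outer input = (K'⊕opad) ∥ H(inner) → 64 + 16 = 80 bytes.

80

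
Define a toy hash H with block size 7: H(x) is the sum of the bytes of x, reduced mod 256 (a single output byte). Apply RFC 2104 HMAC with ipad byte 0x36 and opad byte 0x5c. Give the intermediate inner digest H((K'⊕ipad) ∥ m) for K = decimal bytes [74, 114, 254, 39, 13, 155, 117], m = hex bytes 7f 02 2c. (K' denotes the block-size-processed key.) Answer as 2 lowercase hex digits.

Key decimal bytes [74, 114, 254, 39, 13, 155, 117] = 4a 72 fe 27 0d 9b 75 is exactly B = 7 bytes: K' = 4a 72 fe 27 0d 9b 75.
K' ⊕ ipad = 7c 44 c8 11 3b ad 43.
Inner input = 7c 44 c8 11 3b ad 43 ∥ 7f 02 2c.
Inner hash: sum = 124+68+200+17+59+173+67+127+2+44 = 881; mod 256 = 113 → 71.

71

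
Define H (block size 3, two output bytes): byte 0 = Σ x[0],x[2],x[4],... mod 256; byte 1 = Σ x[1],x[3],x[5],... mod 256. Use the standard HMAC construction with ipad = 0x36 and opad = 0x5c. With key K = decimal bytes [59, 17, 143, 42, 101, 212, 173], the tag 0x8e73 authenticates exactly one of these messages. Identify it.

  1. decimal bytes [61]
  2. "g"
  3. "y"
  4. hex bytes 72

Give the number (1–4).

3

Key decimal bytes [59, 17, 143, 42, 101, 212, 173] = 3b 11 8f 2a 65 d4 ad is 7 bytes > B = 3, so hash it first: H(key) = dc 0f, then zero-pad to 3 bytes: K' = dc 0f 00.
K' ⊕ ipad = ea 39 36; K' ⊕ opad = 80 53 5c.
m1: inner = H(ea 39 36 3d) = 20 76; tag = H(80 53 5c 20 76) = 5273
m2: inner = H(ea 39 36 67) = 20 a0; tag = H(80 53 5c 20 a0) = 7c73
m3: inner = H(ea 39 36 79) = 20 b2; tag = H(80 53 5c 20 b2) = 8e73 ← matches
m4: inner = H(ea 39 36 72) = 20 ab; tag = H(80 53 5c 20 ab) = 8773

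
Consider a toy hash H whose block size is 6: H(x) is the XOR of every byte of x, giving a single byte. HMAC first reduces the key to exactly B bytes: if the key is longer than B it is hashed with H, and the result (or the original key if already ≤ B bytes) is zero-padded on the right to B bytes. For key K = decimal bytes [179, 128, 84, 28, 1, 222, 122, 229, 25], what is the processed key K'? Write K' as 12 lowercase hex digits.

220000000000

|K| = 9 > B = 6, so first hash the key.
H(K): XOR b3⊕80⊕54⊕1c⊕01⊕de⊕7a⊕e5⊕19 = 22.
Zero-pad H(K) = 22 to 6 bytes: K' = 22 00 00 00 00 00.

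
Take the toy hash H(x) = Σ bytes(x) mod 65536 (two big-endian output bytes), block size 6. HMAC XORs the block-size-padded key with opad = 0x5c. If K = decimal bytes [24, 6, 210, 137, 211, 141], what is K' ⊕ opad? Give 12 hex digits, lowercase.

445a8ed58fd1

Key decimal bytes [24, 6, 210, 137, 211, 141] = 18 06 d2 89 d3 8d is exactly B = 6 bytes: K' = 18 06 d2 89 d3 8d.
XOR each byte with 0x5c: 18⊕5c=44, 06⊕5c=5a, d2⊕5c=8e, 89⊕5c=d5, d3⊕5c=8f, 8d⊕5c=d1.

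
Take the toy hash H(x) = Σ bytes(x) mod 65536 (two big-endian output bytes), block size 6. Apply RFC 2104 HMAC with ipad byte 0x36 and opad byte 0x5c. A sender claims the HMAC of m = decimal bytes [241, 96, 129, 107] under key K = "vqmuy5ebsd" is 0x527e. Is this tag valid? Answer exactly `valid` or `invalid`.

invalid

Key "vqmuy5ebsd" = 76 71 6d 75 79 35 65 62 73 64 is 10 bytes > B = 6, so hash it first: H(key) = 04 15, then zero-pad to 6 bytes: K' = 04 15 00 00 00 00.
K' ⊕ ipad = 32 23 36 36 36 36; K' ⊕ opad = 58 49 5c 5c 5c 5c.
Inner hash: sum = 50+35+54+54+54+54+241+96+129+107 = 874 → 03 6a.
Outer hash (recomputed tag): sum = 88+73+92+92+92+92+3+106 = 638 → 02 7e.
Recomputed tag = 027e; claimed = 527e → mismatch.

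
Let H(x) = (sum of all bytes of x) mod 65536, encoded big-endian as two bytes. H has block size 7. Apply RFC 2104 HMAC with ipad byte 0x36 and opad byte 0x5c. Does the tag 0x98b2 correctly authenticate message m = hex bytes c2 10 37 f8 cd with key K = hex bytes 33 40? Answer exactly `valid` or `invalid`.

invalid

Key hex bytes 33 40 is 2 bytes ≤ B = 7; zero-pad to 7 bytes: K' = 33 40 00 00 00 00 00.
K' ⊕ ipad = 05 76 36 36 36 36 36; K' ⊕ opad = 6f 1c 5c 5c 5c 5c 5c.
Inner hash: sum = 5+118+54+54+54+54+54+194+16+55+248+205 = 1111 → 04 57.
Outer hash (recomputed tag): sum = 111+28+92+92+92+92+92+4+87 = 690 → 02 b2.
Recomputed tag = 02b2; claimed = 98b2 → mismatch.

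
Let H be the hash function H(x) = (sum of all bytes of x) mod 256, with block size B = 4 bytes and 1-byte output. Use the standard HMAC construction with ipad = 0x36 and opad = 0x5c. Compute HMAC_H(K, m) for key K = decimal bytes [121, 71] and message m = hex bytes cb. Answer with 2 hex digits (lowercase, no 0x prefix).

Key decimal bytes [121, 71] = 79 47 is 2 bytes ≤ B = 4; zero-pad to 4 bytes: K' = 79 47 00 00.
K' ⊕ ipad = 4f 71 36 36.  K' ⊕ opad = 25 1b 5c 5c.
Inner input = (K'⊕ipad) ∥ m = 4f 71 36 36 ∥ cb.
Inner hash: sum = 79+113+54+54+203 = 503; mod 256 = 247 → f7.
Outer input = (K'⊕opad) ∥ inner = 25 1b 5c 5c ∥ f7.
Outer hash (tag): sum = 37+27+92+92+247 = 495; mod 256 = 239 → ef.

ef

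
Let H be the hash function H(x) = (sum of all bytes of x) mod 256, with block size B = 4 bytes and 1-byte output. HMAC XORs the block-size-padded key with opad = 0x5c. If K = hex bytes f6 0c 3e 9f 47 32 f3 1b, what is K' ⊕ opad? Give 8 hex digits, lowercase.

3a5c5c5c

Key hex bytes f6 0c 3e 9f 47 32 f3 1b is 8 bytes > B = 4, so hash it first: H(key) = 66, then zero-pad to 4 bytes: K' = 66 00 00 00.
XOR each byte with 0x5c: 66⊕5c=3a, 00⊕5c=5c, 00⊕5c=5c, 00⊕5c=5c.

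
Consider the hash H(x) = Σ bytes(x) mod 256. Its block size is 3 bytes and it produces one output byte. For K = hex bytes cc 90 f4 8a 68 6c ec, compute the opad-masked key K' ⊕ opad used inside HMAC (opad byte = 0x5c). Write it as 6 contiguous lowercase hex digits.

Key hex bytes cc 90 f4 8a 68 6c ec is 7 bytes > B = 3, so hash it first: H(key) = 9a, then zero-pad to 3 bytes: K' = 9a 00 00.
XOR each byte with 0x5c: 9a⊕5c=c6, 00⊕5c=5c, 00⊕5c=5c.

c65c5c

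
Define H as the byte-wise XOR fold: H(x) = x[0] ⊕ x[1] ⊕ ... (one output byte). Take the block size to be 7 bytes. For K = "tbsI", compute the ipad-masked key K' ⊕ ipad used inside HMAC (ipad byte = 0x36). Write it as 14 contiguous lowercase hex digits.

Key "tbsI" = 74 62 73 49 is 4 bytes ≤ B = 7; zero-pad to 7 bytes: K' = 74 62 73 49 00 00 00.
XOR each byte with 0x36: 74⊕36=42, 62⊕36=54, 73⊕36=45, 49⊕36=7f, 00⊕36=36, 00⊕36=36, 00⊕36=36.

4254457f363636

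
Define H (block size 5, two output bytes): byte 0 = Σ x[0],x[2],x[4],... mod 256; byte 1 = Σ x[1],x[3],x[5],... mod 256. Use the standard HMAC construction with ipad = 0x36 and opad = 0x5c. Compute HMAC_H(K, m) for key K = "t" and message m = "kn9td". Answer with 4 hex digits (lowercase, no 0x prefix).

Key "t" = 74 is 1 byte ≤ B = 5; zero-pad to 5 bytes: K' = 74 00 00 00 00.
K' ⊕ ipad = 42 36 36 36 36.  K' ⊕ opad = 28 5c 5c 5c 5c.
Inner input = (K'⊕ipad) ∥ m = 42 36 36 36 36 ∥ 6b 6e 39 74 64.
Inner hash: even-index sum = 400 mod 256 = 144; odd-index sum = 372 mod 256 = 116 → 90 74.
Outer input = (K'⊕opad) ∥ inner = 28 5c 5c 5c 5c ∥ 90 74.
Outer hash (tag): even-index sum = 340 mod 256 = 84; odd-index sum = 328 mod 256 = 72 → 54 48.

5448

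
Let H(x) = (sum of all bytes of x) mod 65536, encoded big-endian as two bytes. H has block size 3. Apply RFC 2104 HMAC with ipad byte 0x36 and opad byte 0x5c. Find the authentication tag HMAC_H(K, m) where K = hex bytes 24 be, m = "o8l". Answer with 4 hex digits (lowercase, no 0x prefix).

029a

Key hex bytes 24 be is 2 bytes ≤ B = 3; zero-pad to 3 bytes: K' = 24 be 00.
K' ⊕ ipad = 12 88 36.  K' ⊕ opad = 78 e2 5c.
Inner input = (K'⊕ipad) ∥ m = 12 88 36 ∥ 6f 38 6c.
Inner hash: sum = 18+136+54+111+56+108 = 483 → 01 e3.
Outer input = (K'⊕opad) ∥ inner = 78 e2 5c ∥ 01 e3.
Outer hash (tag): sum = 120+226+92+1+227 = 666 → 02 9a.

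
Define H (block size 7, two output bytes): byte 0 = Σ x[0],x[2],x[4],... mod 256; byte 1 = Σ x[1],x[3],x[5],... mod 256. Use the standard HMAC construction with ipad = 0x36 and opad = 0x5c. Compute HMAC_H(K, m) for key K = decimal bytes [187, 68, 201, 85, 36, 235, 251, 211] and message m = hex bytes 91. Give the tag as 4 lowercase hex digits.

71fa

Key decimal bytes [187, 68, 201, 85, 36, 235, 251, 211] = bb 44 c9 55 24 eb fb d3 is 8 bytes > B = 7, so hash it first: H(key) = a3 57, then zero-pad to 7 bytes: K' = a3 57 00 00 00 00 00.
K' ⊕ ipad = 95 61 36 36 36 36 36.  K' ⊕ opad = ff 0b 5c 5c 5c 5c 5c.
Inner input = (K'⊕ipad) ∥ m = 95 61 36 36 36 36 36 ∥ 91.
Inner hash: even-index sum = 311 mod 256 = 55; odd-index sum = 350 mod 256 = 94 → 37 5e.
Outer input = (K'⊕opad) ∥ inner = ff 0b 5c 5c 5c 5c 5c ∥ 37 5e.
Outer hash (tag): even-index sum = 625 mod 256 = 113; odd-index sum = 250 mod 256 = 250 → 71 fa.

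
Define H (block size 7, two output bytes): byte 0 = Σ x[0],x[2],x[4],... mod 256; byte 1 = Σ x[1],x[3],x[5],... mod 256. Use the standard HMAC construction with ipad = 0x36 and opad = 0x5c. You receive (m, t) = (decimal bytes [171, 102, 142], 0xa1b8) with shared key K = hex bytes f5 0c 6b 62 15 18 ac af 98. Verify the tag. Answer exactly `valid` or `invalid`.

Key hex bytes f5 0c 6b 62 15 18 ac af 98 is 9 bytes > B = 7, so hash it first: H(key) = b9 35, then zero-pad to 7 bytes: K' = b9 35 00 00 00 00 00.
K' ⊕ ipad = 8f 03 36 36 36 36 36; K' ⊕ opad = e5 69 5c 5c 5c 5c 5c.
Inner hash: even-index sum = 407 mod 256 = 151; odd-index sum = 424 mod 256 = 168 → 97 a8.
Outer hash (recomputed tag): even-index sum = 673 mod 256 = 161; odd-index sum = 440 mod 256 = 184 → a1 b8.
Recomputed tag = a1b8; claimed = a1b8 → match.

valid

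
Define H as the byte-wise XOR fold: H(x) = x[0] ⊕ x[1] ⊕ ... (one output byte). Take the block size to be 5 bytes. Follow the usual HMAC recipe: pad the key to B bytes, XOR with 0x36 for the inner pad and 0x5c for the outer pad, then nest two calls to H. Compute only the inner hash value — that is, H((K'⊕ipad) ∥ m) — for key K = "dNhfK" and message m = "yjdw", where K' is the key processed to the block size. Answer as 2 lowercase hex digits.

59

Key "dNhfK" = 64 4e 68 66 4b is exactly B = 5 bytes: K' = 64 4e 68 66 4b.
K' ⊕ ipad = 52 78 5e 50 7d.
Inner input = 52 78 5e 50 7d ∥ 79 6a 64 77.
Inner hash: XOR 52⊕78⊕5e⊕50⊕7d⊕79⊕6a⊕64⊕77 = 59.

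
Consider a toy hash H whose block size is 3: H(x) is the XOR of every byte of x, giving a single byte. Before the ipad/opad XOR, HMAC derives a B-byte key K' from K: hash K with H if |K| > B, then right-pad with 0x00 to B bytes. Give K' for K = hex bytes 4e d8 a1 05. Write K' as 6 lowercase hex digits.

|K| = 4 > B = 3, so first hash the key.
H(K): XOR 4e⊕d8⊕a1⊕05 = 32.
Zero-pad H(K) = 32 to 3 bytes: K' = 32 00 00.

320000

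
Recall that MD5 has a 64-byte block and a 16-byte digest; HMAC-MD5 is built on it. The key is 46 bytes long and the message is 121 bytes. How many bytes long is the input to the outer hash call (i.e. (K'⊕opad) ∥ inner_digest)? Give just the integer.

80

Key is 46 ≤ 64 bytes, zero-padded: |K'| = 64.
Outer input = (K'⊕opad) ∥ H(inner) → 64 + 16 = 80 bytes.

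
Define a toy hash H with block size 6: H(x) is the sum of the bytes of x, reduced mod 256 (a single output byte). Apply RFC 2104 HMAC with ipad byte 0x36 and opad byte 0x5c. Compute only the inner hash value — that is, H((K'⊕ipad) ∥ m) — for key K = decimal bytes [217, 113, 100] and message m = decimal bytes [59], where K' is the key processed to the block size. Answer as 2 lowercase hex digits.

65

Key decimal bytes [217, 113, 100] = d9 71 64 is 3 bytes ≤ B = 6; zero-pad to 6 bytes: K' = d9 71 64 00 00 00.
K' ⊕ ipad = ef 47 52 36 36 36.
Inner input = ef 47 52 36 36 36 ∥ 3b.
Inner hash: sum = 239+71+82+54+54+54+59 = 613; mod 256 = 101 → 65.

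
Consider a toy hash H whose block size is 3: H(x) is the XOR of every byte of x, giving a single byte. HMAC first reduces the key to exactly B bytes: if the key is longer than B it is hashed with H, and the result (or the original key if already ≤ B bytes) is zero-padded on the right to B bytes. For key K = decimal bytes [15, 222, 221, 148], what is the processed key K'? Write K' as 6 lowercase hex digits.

|K| = 4 > B = 3, so first hash the key.
H(K): XOR 0f⊕de⊕dd⊕94 = 98.
Zero-pad H(K) = 98 to 3 bytes: K' = 98 00 00.

980000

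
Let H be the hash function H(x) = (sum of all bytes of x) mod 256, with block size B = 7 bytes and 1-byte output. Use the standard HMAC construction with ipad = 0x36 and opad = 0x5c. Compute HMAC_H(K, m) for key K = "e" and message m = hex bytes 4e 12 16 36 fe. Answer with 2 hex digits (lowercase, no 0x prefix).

a2

Key "e" = 65 is 1 byte ≤ B = 7; zero-pad to 7 bytes: K' = 65 00 00 00 00 00 00.
K' ⊕ ipad = 53 36 36 36 36 36 36.  K' ⊕ opad = 39 5c 5c 5c 5c 5c 5c.
Inner input = (K'⊕ipad) ∥ m = 53 36 36 36 36 36 36 ∥ 4e 12 16 36 fe.
Inner hash: sum = 83+54+54+54+54+54+54+78+18+22+54+254 = 833; mod 256 = 65 → 41.
Outer input = (K'⊕opad) ∥ inner = 39 5c 5c 5c 5c 5c 5c ∥ 41.
Outer hash (tag): sum = 57+92+92+92+92+92+92+65 = 674; mod 256 = 162 → a2.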